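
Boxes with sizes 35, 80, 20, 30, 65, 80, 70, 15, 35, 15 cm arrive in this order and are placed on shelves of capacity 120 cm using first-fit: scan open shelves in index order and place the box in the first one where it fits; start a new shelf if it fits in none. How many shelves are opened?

  35 → shelf 1 (new)  [load 35/120]
  80 → shelf 1  [load 115/120]
  20 → shelf 2 (new)  [load 20/120]
  30 → shelf 2  [load 50/120]
  65 → shelf 2  [load 115/120]
  80 → shelf 3 (new)  [load 80/120]
  70 → shelf 4 (new)  [load 70/120]
  15 → shelf 3  [load 95/120]
  35 → shelf 4  [load 105/120]
  15 → shelf 3  [load 110/120]
4 shelves opened.

4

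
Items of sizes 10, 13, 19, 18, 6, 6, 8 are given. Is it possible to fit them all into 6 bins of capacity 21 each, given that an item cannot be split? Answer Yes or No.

Yes

A valid assignment using 5 bins:
  bin 1: 19 = 19
  bin 2: 18 = 18
  bin 3: 13 + 8 = 21
  bin 4: 10 + 6 = 16
  bin 5: 6 = 6
That uses only 5 ≤ 6, so 6 bins are enough.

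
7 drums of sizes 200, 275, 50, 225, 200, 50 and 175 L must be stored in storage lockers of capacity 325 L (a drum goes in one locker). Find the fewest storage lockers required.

Total = 275 + 225 + 200 + 200 + 175 + 50 + 50 = 1175 L.
Lower bound: ⌈1175/325⌉ = 4 storage lockers.
Also, 5 drums each exceed 325/2 L, and no two of those can share a locker, so at least 5 storage lockers are needed.
A packing using 5 storage lockers:
  locker 1: 275 + 50 = 325
  locker 2: 225 + 50 = 275
  locker 3: 200 = 200
  locker 4: 200 = 200
  locker 5: 175 = 175
This matches the lower bound, so 5 is optimal.

5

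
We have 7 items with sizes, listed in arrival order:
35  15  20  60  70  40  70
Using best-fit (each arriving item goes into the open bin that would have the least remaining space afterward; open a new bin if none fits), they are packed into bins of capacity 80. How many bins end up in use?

  35 → bin 1 (new)  [load 35/80]
  15 → bin 1  [load 50/80]
  20 → bin 1  [load 70/80]
  60 → bin 2 (new)  [load 60/80]
  70 → bin 3 (new)  [load 70/80]
  40 → bin 4 (new)  [load 40/80]
  70 → bin 5 (new)  [load 70/80]
5 bins opened.

5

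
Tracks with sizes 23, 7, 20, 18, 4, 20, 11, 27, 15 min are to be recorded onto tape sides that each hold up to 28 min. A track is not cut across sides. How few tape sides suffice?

6

Total = 27 + 23 + 20 + 20 + 18 + 15 + 11 + 7 + 4 = 145 min.
Lower bound: ⌈145/28⌉ = 6 tape sides.
A packing using 6 tape sides:
  side 1: 27 = 27
  side 2: 23 + 4 = 27
  side 3: 20 + 7 = 27
  side 4: 20 = 20
  side 5: 18 = 18
  side 6: 15 + 11 = 26
This matches the lower bound, so 6 is optimal.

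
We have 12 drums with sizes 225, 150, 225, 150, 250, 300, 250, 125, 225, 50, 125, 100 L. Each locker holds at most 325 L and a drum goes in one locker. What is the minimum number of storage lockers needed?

8

Total = 300 + 250 + 250 + 225 + 225 + 225 + 150 + 150 + 125 + 125 + 100 + 50 = 2175 L.
Lower bound: ⌈2175/325⌉ = 7 storage lockers.
A packing using 8 storage lockers:
  locker 1: 300 = 300
  locker 2: 250 + 50 = 300
  locker 3: 250 = 250
  locker 4: 225 + 100 = 325
  locker 5: 225 = 225
  locker 6: 225 = 225
  locker 7: 150 + 150 = 300
  locker 8: 125 + 125 = 250
No arrangement into 7 storage lockers stays within capacity, so 8 is optimal.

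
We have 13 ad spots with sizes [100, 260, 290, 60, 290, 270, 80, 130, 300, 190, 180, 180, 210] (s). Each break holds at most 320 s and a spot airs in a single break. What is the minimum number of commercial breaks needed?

9

Total = 300 + 290 + 290 + 270 + 260 + 210 + 190 + 180 + 180 + 130 + 100 + 80 + 60 = 2540 s.
Lower bound: ⌈2540/320⌉ = 8 commercial breaks.
Also, 9 ad spots each exceed 160 s, and no two of those can share a break, so at least 9 commercial breaks are needed.
A packing using 9 commercial breaks:
  break 1: 300 = 300
  break 2: 290 = 290
  break 3: 290 = 290
  break 4: 270 = 270
  break 5: 260 + 60 = 320
  break 6: 210 + 100 = 310
  break 7: 190 + 130 = 320
  break 8: 180 + 80 = 260
  break 9: 180 = 180
This matches the lower bound, so 9 is optimal.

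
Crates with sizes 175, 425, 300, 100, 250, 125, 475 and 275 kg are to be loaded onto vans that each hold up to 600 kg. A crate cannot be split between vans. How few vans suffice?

Total = 475 + 425 + 300 + 275 + 250 + 175 + 125 + 100 = 2125 kg.
Lower bound: ⌈2125/600⌉ = 4 vans.
A packing using 4 vans:
  van 1: 475 + 125 = 600
  van 2: 425 + 175 = 600
  van 3: 300 + 275 = 575
  van 4: 250 + 100 = 350
This matches the lower bound, so 4 is optimal.

4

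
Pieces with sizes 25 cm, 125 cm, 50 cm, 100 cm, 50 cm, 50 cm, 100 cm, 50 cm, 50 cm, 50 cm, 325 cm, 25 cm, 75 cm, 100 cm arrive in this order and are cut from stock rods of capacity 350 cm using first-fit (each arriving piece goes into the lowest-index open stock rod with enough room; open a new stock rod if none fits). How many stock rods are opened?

  25 → stock rod 1 (new)  [load 25/350]
  125 → stock rod 1  [load 150/350]
  50 → stock rod 1  [load 200/350]
  100 → stock rod 1  [load 300/350]
  50 → stock rod 1  [load 350/350]
  50 → stock rod 2 (new)  [load 50/350]
  100 → stock rod 2  [load 150/350]
  50 → stock rod 2  [load 200/350]
  50 → stock rod 2  [load 250/350]
  50 → stock rod 2  [load 300/350]
  325 → stock rod 3 (new)  [load 325/350]
  25 → stock rod 2  [load 325/350]
  75 → stock rod 4 (new)  [load 75/350]
  100 → stock rod 4  [load 175/350]
4 stock rods opened.

4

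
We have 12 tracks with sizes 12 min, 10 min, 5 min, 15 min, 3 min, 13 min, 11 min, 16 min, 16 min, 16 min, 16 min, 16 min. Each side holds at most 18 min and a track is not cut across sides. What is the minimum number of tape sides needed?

Total = 16 + 16 + 16 + 16 + 16 + 15 + 13 + 12 + 11 + 10 + 5 + 3 = 149 min.
Lower bound: ⌈149/18⌉ = 9 tape sides.
Also, 10 tracks each exceed 9 min, and no two of those can share a side, so at least 10 tape sides are needed.
A packing using 10 tape sides:
  side 1: 16 = 16
  side 2: 16 = 16
  side 3: 16 = 16
  side 4: 16 = 16
  side 5: 16 = 16
  side 6: 15 + 3 = 18
  side 7: 13 + 5 = 18
  side 8: 12 = 12
  side 9: 11 = 11
  side 10: 10 = 10
This matches the lower bound, so 10 is optimal.

10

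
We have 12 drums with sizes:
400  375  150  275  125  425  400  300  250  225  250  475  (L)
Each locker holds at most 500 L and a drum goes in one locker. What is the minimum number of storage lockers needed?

Total = 475 + 425 + 400 + 400 + 375 + 300 + 275 + 250 + 250 + 225 + 150 + 125 = 3650 L.
Lower bound: ⌈3650/500⌉ = 8 storage lockers.
A packing using 8 storage lockers:
  locker 1: 475 = 475
  locker 2: 425 = 425
  locker 3: 400 = 400
  locker 4: 400 = 400
  locker 5: 375 + 125 = 500
  locker 6: 300 + 150 = 450
  locker 7: 275 + 225 = 500
  locker 8: 250 + 250 = 500
This matches the lower bound, so 8 is optimal.

8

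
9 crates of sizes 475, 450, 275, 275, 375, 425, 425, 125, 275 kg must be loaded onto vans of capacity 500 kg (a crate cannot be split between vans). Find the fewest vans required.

Total = 475 + 450 + 425 + 425 + 375 + 275 + 275 + 275 + 125 = 3100 kg.
Lower bound: ⌈3100/500⌉ = 7 vans.
Also, 8 crates each exceed 250 kg, and no two of those can share a van, so at least 8 vans are needed.
A packing using 8 vans:
  van 1: 475 = 475
  van 2: 450 = 450
  van 3: 425 = 425
  van 4: 425 = 425
  van 5: 375 + 125 = 500
  van 6: 275 = 275
  van 7: 275 = 275
  van 8: 275 = 275
This matches the lower bound, so 8 is optimal.

8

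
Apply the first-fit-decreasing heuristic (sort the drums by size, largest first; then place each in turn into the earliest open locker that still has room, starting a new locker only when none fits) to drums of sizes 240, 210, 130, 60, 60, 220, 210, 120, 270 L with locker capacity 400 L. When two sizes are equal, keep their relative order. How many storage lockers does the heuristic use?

5

Sorted descending: 270, 240, 220, 210, 210, 130, 120, 60, 60.
  270 → locker 1 (new)  [load 270/400]
  240 → locker 2 (new)  [load 240/400]
  220 → locker 3 (new)  [load 220/400]
  210 → locker 4 (new)  [load 210/400]
  210 → locker 5 (new)  [load 210/400]
  130 → locker 1  [load 400/400]
  120 → locker 2  [load 360/400]
  60 → locker 3  [load 280/400]
  60 → locker 3  [load 340/400]
5 storage lockers opened.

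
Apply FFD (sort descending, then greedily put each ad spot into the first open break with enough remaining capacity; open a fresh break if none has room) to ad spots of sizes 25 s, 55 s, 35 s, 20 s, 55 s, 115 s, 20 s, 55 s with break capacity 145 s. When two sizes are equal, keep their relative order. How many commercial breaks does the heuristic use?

Sorted descending: 115, 55, 55, 55, 35, 25, 20, 20.
  115 → break 1 (new)  [load 115/145]
  55 → break 2 (new)  [load 55/145]
  55 → break 2  [load 110/145]
  55 → break 3 (new)  [load 55/145]
  35 → break 2  [load 145/145]
  25 → break 1  [load 140/145]
  20 → break 3  [load 75/145]
  20 → break 3  [load 95/145]
3 commercial breaks opened.

3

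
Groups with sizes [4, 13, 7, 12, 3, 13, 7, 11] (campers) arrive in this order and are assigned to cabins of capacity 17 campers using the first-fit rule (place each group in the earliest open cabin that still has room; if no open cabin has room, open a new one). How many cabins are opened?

5

  4 → cabin 1 (new)  [load 4/17]
  13 → cabin 1  [load 17/17]
  7 → cabin 2 (new)  [load 7/17]
  12 → cabin 3 (new)  [load 12/17]
  3 → cabin 2  [load 10/17]
  13 → cabin 4 (new)  [load 13/17]
  7 → cabin 2  [load 17/17]
  11 → cabin 5 (new)  [load 11/17]
5 cabins opened.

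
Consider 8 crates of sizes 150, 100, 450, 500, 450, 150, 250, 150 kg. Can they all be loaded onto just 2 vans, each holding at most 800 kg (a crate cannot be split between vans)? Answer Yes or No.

Total = 2200 kg; ⌈2200/800⌉ = 3.
At least 3 vans are required, but only 2 are allowed.

No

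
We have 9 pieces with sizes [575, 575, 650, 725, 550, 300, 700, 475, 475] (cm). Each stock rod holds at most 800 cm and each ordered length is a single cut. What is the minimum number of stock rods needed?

8

Total = 725 + 700 + 650 + 575 + 575 + 550 + 475 + 475 + 300 = 5025 cm.
Lower bound: ⌈5025/800⌉ = 7 stock rods.
Also, 8 pieces each exceed 400 cm, and no two of those can share a stock rod, so at least 8 stock rods are needed.
A packing using 8 stock rods:
  stock rod 1: 725 = 725
  stock rod 2: 700 = 700
  stock rod 3: 650 = 650
  stock rod 4: 575 = 575
  stock rod 5: 575 = 575
  stock rod 6: 550 = 550
  stock rod 7: 475 + 300 = 775
  stock rod 8: 475 = 475
This matches the lower bound, so 8 is optimal.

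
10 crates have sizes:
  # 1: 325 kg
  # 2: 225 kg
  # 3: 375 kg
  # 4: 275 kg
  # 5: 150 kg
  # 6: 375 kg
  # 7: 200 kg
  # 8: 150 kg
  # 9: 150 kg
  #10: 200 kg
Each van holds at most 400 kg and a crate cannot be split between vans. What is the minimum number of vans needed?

7

Total = 375 + 375 + 325 + 275 + 225 + 200 + 200 + 150 + 150 + 150 = 2425 kg.
Lower bound: ⌈2425/400⌉ = 7 vans.
A packing using 7 vans:
  van 1: 375 = 375
  van 2: 375 = 375
  van 3: 325 = 325
  van 4: 275 = 275
  van 5: 225 + 150 = 375
  van 6: 200 + 200 = 400
  van 7: 150 + 150 = 300
This matches the lower bound, so 7 is optimal.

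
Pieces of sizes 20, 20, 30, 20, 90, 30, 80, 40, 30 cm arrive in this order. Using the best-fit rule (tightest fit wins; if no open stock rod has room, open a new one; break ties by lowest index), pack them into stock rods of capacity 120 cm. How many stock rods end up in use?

3

  20 → stock rod 1 (new)  [load 20/120]
  20 → stock rod 1  [load 40/120]
  30 → stock rod 1  [load 70/120]
  20 → stock rod 1  [load 90/120]
  90 → stock rod 2 (new)  [load 90/120]
  30 → stock rod 1  [load 120/120]
  80 → stock rod 3 (new)  [load 80/120]
  40 → stock rod 3  [load 120/120]
  30 → stock rod 2  [load 120/120]
3 stock rods opened.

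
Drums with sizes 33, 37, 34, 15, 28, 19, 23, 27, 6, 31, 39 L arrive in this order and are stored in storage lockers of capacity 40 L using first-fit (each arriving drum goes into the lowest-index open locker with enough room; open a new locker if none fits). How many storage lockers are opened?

9

  33 → locker 1 (new)  [load 33/40]
  37 → locker 2 (new)  [load 37/40]
  34 → locker 3 (new)  [load 34/40]
  15 → locker 4 (new)  [load 15/40]
  28 → locker 5 (new)  [load 28/40]
  19 → locker 4  [load 34/40]
  23 → locker 6 (new)  [load 23/40]
  27 → locker 7 (new)  [load 27/40]
  6 → locker 1  [load 39/40]
  31 → locker 8 (new)  [load 31/40]
  39 → locker 9 (new)  [load 39/40]
9 storage lockers opened.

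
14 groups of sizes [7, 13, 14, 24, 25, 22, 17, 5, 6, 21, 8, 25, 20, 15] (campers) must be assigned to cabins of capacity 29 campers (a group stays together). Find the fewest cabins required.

Total = 25 + 25 + 24 + 22 + 21 + 20 + 17 + 15 + 14 + 13 + 8 + 7 + 6 + 5 = 222 campers.
Lower bound: ⌈222/29⌉ = 8 cabins.
A packing using 9 cabins:
  cabin 1: 25 = 25
  cabin 2: 25 = 25
  cabin 3: 24 + 5 = 29
  cabin 4: 22 + 7 = 29
  cabin 5: 21 + 8 = 29
  cabin 6: 20 + 6 = 26
  cabin 7: 17 = 17
  cabin 8: 15 + 14 = 29
  cabin 9: 13 = 13
No arrangement into 8 cabins stays within capacity, so 9 is optimal.

9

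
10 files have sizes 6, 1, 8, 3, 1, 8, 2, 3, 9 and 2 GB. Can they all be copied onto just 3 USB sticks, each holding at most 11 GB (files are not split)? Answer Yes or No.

Total = 43 GB; ⌈43/11⌉ = 4.
At least 4 USB sticks are required, but only 3 are allowed.

No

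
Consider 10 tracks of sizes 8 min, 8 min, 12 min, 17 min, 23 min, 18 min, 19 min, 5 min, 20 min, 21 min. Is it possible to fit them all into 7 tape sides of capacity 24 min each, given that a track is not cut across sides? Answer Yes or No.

Total = 151 min; ⌈151/24⌉ = 7.
The bound of 7 does not rule out 7, but exhaustive search shows no assignment into 7 tape sides of capacity 24 min exists — the minimum is 8.

No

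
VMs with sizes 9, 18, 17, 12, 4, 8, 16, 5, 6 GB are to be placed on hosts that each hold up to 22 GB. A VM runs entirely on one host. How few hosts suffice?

5

Total = 18 + 17 + 16 + 12 + 9 + 8 + 6 + 5 + 4 = 95 GB.
Lower bound: ⌈95/22⌉ = 5 hosts.
A packing using 5 hosts:
  host 1: 18 + 4 = 22
  host 2: 17 + 5 = 22
  host 3: 16 + 6 = 22
  host 4: 12 + 9 = 21
  host 5: 8 = 8
This matches the lower bound, so 5 is optimal.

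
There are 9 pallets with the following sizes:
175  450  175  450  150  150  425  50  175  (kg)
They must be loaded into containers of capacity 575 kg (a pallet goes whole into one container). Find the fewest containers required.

Total = 450 + 450 + 425 + 175 + 175 + 175 + 150 + 150 + 50 = 2200 kg.
Lower bound: ⌈2200/575⌉ = 4 containers.
A packing using 5 containers:
  container 1: 450 + 50 = 500
  container 2: 450 = 450
  container 3: 425 + 150 = 575
  container 4: 175 + 175 + 175 = 525
  container 5: 150 = 150
No arrangement into 4 containers stays within capacity, so 5 is optimal.

5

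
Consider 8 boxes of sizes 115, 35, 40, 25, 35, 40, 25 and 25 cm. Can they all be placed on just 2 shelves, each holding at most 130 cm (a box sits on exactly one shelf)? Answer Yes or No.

No

Total = 340 cm; ⌈340/130⌉ = 3.
At least 3 shelves are required, but only 2 are allowed.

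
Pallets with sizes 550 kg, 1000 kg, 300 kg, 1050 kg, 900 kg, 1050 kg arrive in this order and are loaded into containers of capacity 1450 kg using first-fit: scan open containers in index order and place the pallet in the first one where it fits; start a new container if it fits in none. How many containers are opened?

5

  550 → container 1 (new)  [load 550/1450]
  1000 → container 2 (new)  [load 1000/1450]
  300 → container 1  [load 850/1450]
  1050 → container 3 (new)  [load 1050/1450]
  900 → container 4 (new)  [load 900/1450]
  1050 → container 5 (new)  [load 1050/1450]
5 containers opened.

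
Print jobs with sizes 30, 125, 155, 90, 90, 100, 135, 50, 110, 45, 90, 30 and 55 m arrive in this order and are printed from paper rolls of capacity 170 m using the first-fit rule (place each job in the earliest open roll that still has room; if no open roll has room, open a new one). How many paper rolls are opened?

8

  30 → roll 1 (new)  [load 30/170]
  125 → roll 1  [load 155/170]
  155 → roll 2 (new)  [load 155/170]
  90 → roll 3 (new)  [load 90/170]
  90 → roll 4 (new)  [load 90/170]
  100 → roll 5 (new)  [load 100/170]
  135 → roll 6 (new)  [load 135/170]
  50 → roll 3  [load 140/170]
  110 → roll 7 (new)  [load 110/170]
  45 → roll 4  [load 135/170]
  90 → roll 8 (new)  [load 90/170]
  30 → roll 3  [load 170/170]
  55 → roll 5  [load 155/170]
8 paper rolls opened.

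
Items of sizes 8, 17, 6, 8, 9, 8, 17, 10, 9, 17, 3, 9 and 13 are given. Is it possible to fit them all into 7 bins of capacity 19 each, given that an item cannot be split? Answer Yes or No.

No

Total = 134; ⌈134/19⌉ = 8.
At least 8 bins are required, but only 7 are allowed.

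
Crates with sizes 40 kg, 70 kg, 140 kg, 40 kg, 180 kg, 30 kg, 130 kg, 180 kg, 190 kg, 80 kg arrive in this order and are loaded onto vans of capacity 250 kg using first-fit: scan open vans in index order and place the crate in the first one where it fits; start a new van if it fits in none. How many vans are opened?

  40 → van 1 (new)  [load 40/250]
  70 → van 1  [load 110/250]
  140 → van 1  [load 250/250]
  40 → van 2 (new)  [load 40/250]
  180 → van 2  [load 220/250]
  30 → van 2  [load 250/250]
  130 → van 3 (new)  [load 130/250]
  180 → van 4 (new)  [load 180/250]
  190 → van 5 (new)  [load 190/250]
  80 → van 3  [load 210/250]
5 vans opened.

5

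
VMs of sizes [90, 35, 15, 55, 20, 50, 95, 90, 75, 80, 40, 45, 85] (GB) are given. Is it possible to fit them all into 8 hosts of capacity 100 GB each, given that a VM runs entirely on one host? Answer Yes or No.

No

Total = 775 GB; ⌈775/100⌉ = 8.
The bound of 8 does not rule out 8, but exhaustive search shows no assignment into 8 hosts of capacity 100 GB exists — the minimum is 9.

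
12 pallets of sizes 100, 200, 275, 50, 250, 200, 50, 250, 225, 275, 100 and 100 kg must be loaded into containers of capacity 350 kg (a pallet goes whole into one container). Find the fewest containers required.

Total = 275 + 275 + 250 + 250 + 225 + 200 + 200 + 100 + 100 + 100 + 50 + 50 = 2075 kg.
Lower bound: ⌈2075/350⌉ = 6 containers.
Also, 7 pallets each exceed 175 kg, and no two of those can share a container, so at least 7 containers are needed.
A packing using 7 containers:
  container 1: 275 + 50 = 325
  container 2: 275 + 50 = 325
  container 3: 250 + 100 = 350
  container 4: 250 + 100 = 350
  container 5: 225 + 100 = 325
  container 6: 200 = 200
  container 7: 200 = 200
This matches the lower bound, so 7 is optimal.

7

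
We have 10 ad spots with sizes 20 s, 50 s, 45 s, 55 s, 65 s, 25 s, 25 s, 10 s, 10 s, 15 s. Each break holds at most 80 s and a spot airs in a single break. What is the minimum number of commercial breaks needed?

Total = 65 + 55 + 50 + 45 + 25 + 25 + 20 + 15 + 10 + 10 = 320 s.
Lower bound: ⌈320/80⌉ = 4 commercial breaks.
A packing using 4 commercial breaks:
  break 1: 65 + 15 = 80
  break 2: 55 + 25 = 80
  break 3: 50 + 20 + 10 = 80
  break 4: 45 + 25 + 10 = 80
This matches the lower bound, so 4 is optimal.

4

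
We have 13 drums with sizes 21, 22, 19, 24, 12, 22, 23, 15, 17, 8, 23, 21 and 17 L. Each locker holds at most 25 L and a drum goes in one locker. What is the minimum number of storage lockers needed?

Total = 24 + 23 + 23 + 22 + 22 + 21 + 21 + 19 + 17 + 17 + 15 + 12 + 8 = 244 L.
Lower bound: ⌈244/25⌉ = 10 storage lockers.
Also, 11 drums each exceed 25/2 L, and no two of those can share a locker, so at least 11 storage lockers are needed.
A packing using 12 storage lockers:
  locker 1: 24 = 24
  locker 2: 23 = 23
  locker 3: 23 = 23
  locker 4: 22 = 22
  locker 5: 22 = 22
  locker 6: 21 = 21
  locker 7: 21 = 21
  locker 8: 19 = 19
  locker 9: 17 + 8 = 25
  locker 10: 17 = 17
  locker 11: 15 = 15
  locker 12: 12 = 12
No arrangement into 11 storage lockers stays within capacity, so 12 is optimal.

12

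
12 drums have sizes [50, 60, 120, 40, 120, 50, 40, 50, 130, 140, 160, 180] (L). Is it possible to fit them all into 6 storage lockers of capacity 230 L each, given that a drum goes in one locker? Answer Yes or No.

Yes

A valid assignment using 6 storage lockers:
  locker 1: 180 + 50 = 230
  locker 2: 160 + 60 = 220
  locker 3: 140 + 50 + 40 = 230
  locker 4: 130 + 50 + 40 = 220
  locker 5: 120 = 120
  locker 6: 120 = 120
Every load is within 230 L, so 6 storage lockers suffice.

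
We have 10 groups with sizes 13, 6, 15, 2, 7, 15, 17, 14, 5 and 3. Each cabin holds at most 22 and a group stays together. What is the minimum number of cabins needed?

Total = 17 + 15 + 15 + 14 + 13 + 7 + 6 + 5 + 3 + 2 = 97.
Lower bound: ⌈97/22⌉ = 5 cabins.
A packing using 5 cabins:
  cabin 1: 17 + 5 = 22
  cabin 2: 15 + 7 = 22
  cabin 3: 15 + 6 = 21
  cabin 4: 14 + 3 + 2 = 19
  cabin 5: 13 = 13
This matches the lower bound, so 5 is optimal.

5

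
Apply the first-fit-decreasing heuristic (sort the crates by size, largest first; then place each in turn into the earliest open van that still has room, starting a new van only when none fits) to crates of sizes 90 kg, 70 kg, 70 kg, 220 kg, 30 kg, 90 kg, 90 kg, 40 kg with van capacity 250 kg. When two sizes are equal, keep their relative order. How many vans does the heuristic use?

Sorted descending: 220, 90, 90, 90, 70, 70, 40, 30.
  220 → van 1 (new)  [load 220/250]
  90 → van 2 (new)  [load 90/250]
  90 → van 2  [load 180/250]
  90 → van 3 (new)  [load 90/250]
  70 → van 2  [load 250/250]
  70 → van 3  [load 160/250]
  40 → van 3  [load 200/250]
  30 → van 1  [load 250/250]
3 vans opened.

3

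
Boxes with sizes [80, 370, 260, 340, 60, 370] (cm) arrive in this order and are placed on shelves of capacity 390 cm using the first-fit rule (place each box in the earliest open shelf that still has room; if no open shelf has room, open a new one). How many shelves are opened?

  80 → shelf 1 (new)  [load 80/390]
  370 → shelf 2 (new)  [load 370/390]
  260 → shelf 1  [load 340/390]
  340 → shelf 3 (new)  [load 340/390]
  60 → shelf 4 (new)  [load 60/390]
  370 → shelf 5 (new)  [load 370/390]
5 shelves opened.

5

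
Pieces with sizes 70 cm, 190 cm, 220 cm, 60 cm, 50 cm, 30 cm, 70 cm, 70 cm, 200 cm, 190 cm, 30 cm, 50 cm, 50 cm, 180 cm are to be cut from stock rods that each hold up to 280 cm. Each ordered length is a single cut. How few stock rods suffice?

Total = 220 + 200 + 190 + 190 + 180 + 70 + 70 + 70 + 60 + 50 + 50 + 50 + 30 + 30 = 1460 cm.
Lower bound: ⌈1460/280⌉ = 6 stock rods.
A packing using 6 stock rods:
  stock rod 1: 220 + 60 = 280
  stock rod 2: 200 + 70 = 270
  stock rod 3: 190 + 70 = 260
  stock rod 4: 190 + 70 = 260
  stock rod 5: 180 + 50 + 50 = 280
  stock rod 6: 50 + 30 + 30 = 110
This matches the lower bound, so 6 is optimal.

6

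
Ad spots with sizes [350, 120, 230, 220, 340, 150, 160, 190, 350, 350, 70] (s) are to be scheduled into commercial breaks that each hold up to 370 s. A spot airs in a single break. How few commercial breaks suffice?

Total = 350 + 350 + 350 + 340 + 230 + 220 + 190 + 160 + 150 + 120 + 70 = 2530 s.
Lower bound: ⌈2530/370⌉ = 7 commercial breaks.
A packing using 8 commercial breaks:
  break 1: 350 = 350
  break 2: 350 = 350
  break 3: 350 = 350
  break 4: 340 = 340
  break 5: 230 + 120 = 350
  break 6: 220 + 150 = 370
  break 7: 190 + 160 = 350
  break 8: 70 = 70
No arrangement into 7 commercial breaks stays within capacity, so 8 is optimal.

8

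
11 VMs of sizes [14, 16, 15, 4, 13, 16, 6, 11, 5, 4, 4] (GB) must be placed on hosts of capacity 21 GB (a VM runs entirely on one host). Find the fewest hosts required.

Total = 16 + 16 + 15 + 14 + 13 + 11 + 6 + 5 + 4 + 4 + 4 = 108 GB.
Lower bound: ⌈108/21⌉ = 6 hosts.
A packing using 6 hosts:
  host 1: 16 + 5 = 21
  host 2: 16 + 4 = 20
  host 3: 15 + 6 = 21
  host 4: 14 + 4 = 18
  host 5: 13 + 4 = 17
  host 6: 11 = 11
This matches the lower bound, so 6 is optimal.

6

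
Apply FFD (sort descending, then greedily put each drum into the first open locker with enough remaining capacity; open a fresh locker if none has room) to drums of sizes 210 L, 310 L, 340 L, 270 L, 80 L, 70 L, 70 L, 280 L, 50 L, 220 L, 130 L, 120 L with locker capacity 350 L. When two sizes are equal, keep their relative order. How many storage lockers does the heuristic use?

7

Sorted descending: 340, 310, 280, 270, 220, 210, 130, 120, 80, 70, 70, 50.
  340 → locker 1 (new)  [load 340/350]
  310 → locker 2 (new)  [load 310/350]
  280 → locker 3 (new)  [load 280/350]
  270 → locker 4 (new)  [load 270/350]
  220 → locker 5 (new)  [load 220/350]
  210 → locker 6 (new)  [load 210/350]
  130 → locker 5  [load 350/350]
  120 → locker 6  [load 330/350]
  80 → locker 4  [load 350/350]
  70 → locker 3  [load 350/350]
  70 → locker 7 (new)  [load 70/350]
  50 → locker 7  [load 120/350]
7 storage lockers opened.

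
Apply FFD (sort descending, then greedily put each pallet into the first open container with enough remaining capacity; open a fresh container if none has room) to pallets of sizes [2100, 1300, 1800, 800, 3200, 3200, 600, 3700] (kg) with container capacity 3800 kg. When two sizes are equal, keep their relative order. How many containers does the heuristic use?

Sorted descending: 3700, 3200, 3200, 2100, 1800, 1300, 800, 600.
  3700 → container 1 (new)  [load 3700/3800]
  3200 → container 2 (new)  [load 3200/3800]
  3200 → container 3 (new)  [load 3200/3800]
  2100 → container 4 (new)  [load 2100/3800]
  1800 → container 5 (new)  [load 1800/3800]
  1300 → container 4  [load 3400/3800]
  800 → container 5  [load 2600/3800]
  600 → container 2  [load 3800/3800]
5 containers opened.

5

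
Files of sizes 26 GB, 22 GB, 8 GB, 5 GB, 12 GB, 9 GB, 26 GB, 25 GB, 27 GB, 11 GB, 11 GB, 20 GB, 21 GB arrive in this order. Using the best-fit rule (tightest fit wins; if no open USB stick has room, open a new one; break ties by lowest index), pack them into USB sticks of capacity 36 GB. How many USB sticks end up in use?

  26 → USB stick 1 (new)  [load 26/36]
  22 → USB stick 2 (new)  [load 22/36]
  8 → USB stick 1  [load 34/36]
  5 → USB stick 2  [load 27/36]
  12 → USB stick 3 (new)  [load 12/36]
  9 → USB stick 2  [load 36/36]
  26 → USB stick 4 (new)  [load 26/36]
  25 → USB stick 5 (new)  [load 25/36]
  27 → USB stick 6 (new)  [load 27/36]
  11 → USB stick 5  [load 36/36]
  11 → USB stick 3  [load 23/36]
  20 → USB stick 7 (new)  [load 20/36]
  21 → USB stick 8 (new)  [load 21/36]
8 USB sticks opened.

8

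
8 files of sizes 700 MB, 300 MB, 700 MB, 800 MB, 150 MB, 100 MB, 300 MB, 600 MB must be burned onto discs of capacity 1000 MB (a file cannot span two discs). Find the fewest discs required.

Total = 800 + 700 + 700 + 600 + 300 + 300 + 150 + 100 = 3650 MB.
Lower bound: ⌈3650/1000⌉ = 4 discs.
A packing using 4 discs:
  disc 1: 800 + 150 = 950
  disc 2: 700 + 300 = 1000
  disc 3: 700 + 300 = 1000
  disc 4: 600 + 100 = 700
This matches the lower bound, so 4 is optimal.

4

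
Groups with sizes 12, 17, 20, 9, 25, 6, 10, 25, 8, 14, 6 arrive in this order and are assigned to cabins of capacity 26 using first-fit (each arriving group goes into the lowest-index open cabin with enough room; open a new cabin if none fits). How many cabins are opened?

  12 → cabin 1 (new)  [load 12/26]
  17 → cabin 2 (new)  [load 17/26]
  20 → cabin 3 (new)  [load 20/26]
  9 → cabin 1  [load 21/26]
  25 → cabin 4 (new)  [load 25/26]
  6 → cabin 2  [load 23/26]
  10 → cabin 5 (new)  [load 10/26]
  25 → cabin 6 (new)  [load 25/26]
  8 → cabin 5  [load 18/26]
  14 → cabin 7 (new)  [load 14/26]
  6 → cabin 3  [load 26/26]
7 cabins opened.

7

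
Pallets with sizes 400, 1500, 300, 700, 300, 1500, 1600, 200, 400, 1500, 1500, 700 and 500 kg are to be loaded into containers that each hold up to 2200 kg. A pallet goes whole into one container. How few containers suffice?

6

Total = 1600 + 1500 + 1500 + 1500 + 1500 + 700 + 700 + 500 + 400 + 400 + 300 + 300 + 200 = 11100 kg.
Lower bound: ⌈11100/2200⌉ = 6 containers.
A packing using 6 containers:
  container 1: 1600 + 500 = 2100
  container 2: 1500 + 700 = 2200
  container 3: 1500 + 700 = 2200
  container 4: 1500 + 400 + 300 = 2200
  container 5: 1500 + 400 + 300 = 2200
  container 6: 200 = 200
This matches the lower bound, so 6 is optimal.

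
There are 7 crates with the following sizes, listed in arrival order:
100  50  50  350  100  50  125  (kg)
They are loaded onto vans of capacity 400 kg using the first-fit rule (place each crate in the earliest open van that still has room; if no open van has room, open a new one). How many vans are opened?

3

  100 → van 1 (new)  [load 100/400]
  50 → van 1  [load 150/400]
  50 → van 1  [load 200/400]
  350 → van 2 (new)  [load 350/400]
  100 → van 1  [load 300/400]
  50 → van 1  [load 350/400]
  125 → van 3 (new)  [load 125/400]
3 vans opened.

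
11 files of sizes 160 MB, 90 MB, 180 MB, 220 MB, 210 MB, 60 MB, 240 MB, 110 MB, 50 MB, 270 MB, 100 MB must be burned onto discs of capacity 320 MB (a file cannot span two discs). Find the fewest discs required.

Total = 270 + 240 + 220 + 210 + 180 + 160 + 110 + 100 + 90 + 60 + 50 = 1690 MB.
Lower bound: ⌈1690/320⌉ = 6 discs.
A packing using 6 discs:
  disc 1: 270 + 50 = 320
  disc 2: 240 + 60 = 300
  disc 3: 220 + 100 = 320
  disc 4: 210 + 110 = 320
  disc 5: 180 + 90 = 270
  disc 6: 160 = 160
This matches the lower bound, so 6 is optimal.

6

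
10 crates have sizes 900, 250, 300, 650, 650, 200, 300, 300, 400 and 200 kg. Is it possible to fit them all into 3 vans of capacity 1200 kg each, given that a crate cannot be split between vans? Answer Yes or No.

Total = 4150 kg; ⌈4150/1200⌉ = 4.
At least 4 vans are required, but only 3 are allowed.

No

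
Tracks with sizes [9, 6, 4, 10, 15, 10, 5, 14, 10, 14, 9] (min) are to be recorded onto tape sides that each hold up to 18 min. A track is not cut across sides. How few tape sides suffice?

7

Total = 15 + 14 + 14 + 10 + 10 + 10 + 9 + 9 + 6 + 5 + 4 = 106 min.
Lower bound: ⌈106/18⌉ = 6 tape sides.
A packing using 7 tape sides:
  side 1: 15 = 15
  side 2: 14 + 4 = 18
  side 3: 14 = 14
  side 4: 10 + 6 = 16
  side 5: 10 + 5 = 15
  side 6: 10 = 10
  side 7: 9 + 9 = 18
No arrangement into 6 tape sides stays within capacity, so 7 is optimal.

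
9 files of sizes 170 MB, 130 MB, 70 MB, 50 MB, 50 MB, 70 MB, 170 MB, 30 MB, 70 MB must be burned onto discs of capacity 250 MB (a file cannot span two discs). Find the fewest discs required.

Total = 170 + 170 + 130 + 70 + 70 + 70 + 50 + 50 + 30 = 810 MB.
Lower bound: ⌈810/250⌉ = 4 discs.
A packing using 4 discs:
  disc 1: 170 + 70 = 240
  disc 2: 170 + 70 = 240
  disc 3: 130 + 70 + 50 = 250
  disc 4: 50 + 30 = 80
This matches the lower bound, so 4 is optimal.

4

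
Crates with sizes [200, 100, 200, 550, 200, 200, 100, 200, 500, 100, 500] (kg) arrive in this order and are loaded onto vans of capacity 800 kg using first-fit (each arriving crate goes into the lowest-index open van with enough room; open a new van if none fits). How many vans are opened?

  200 → van 1 (new)  [load 200/800]
  100 → van 1  [load 300/800]
  200 → van 1  [load 500/800]
  550 → van 2 (new)  [load 550/800]
  200 → van 1  [load 700/800]
  200 → van 2  [load 750/800]
  100 → van 1  [load 800/800]
  200 → van 3 (new)  [load 200/800]
  500 → van 3  [load 700/800]
  100 → van 3  [load 800/800]
  500 → van 4 (new)  [load 500/800]
4 vans opened.

4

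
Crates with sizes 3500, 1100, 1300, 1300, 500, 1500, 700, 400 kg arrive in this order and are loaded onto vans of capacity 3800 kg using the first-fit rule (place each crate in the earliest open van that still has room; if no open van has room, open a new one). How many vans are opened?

  3500 → van 1 (new)  [load 3500/3800]
  1100 → van 2 (new)  [load 1100/3800]
  1300 → van 2  [load 2400/3800]
  1300 → van 2  [load 3700/3800]
  500 → van 3 (new)  [load 500/3800]
  1500 → van 3  [load 2000/3800]
  700 → van 3  [load 2700/3800]
  400 → van 3  [load 3100/3800]
3 vans opened.

3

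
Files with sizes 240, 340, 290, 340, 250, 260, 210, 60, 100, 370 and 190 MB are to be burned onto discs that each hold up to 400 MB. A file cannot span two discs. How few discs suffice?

Total = 370 + 340 + 340 + 290 + 260 + 250 + 240 + 210 + 190 + 100 + 60 = 2650 MB.
Lower bound: ⌈2650/400⌉ = 7 discs.
Also, 8 files each exceed 200 MB, and no two of those can share a disc, so at least 8 discs are needed.
A packing using 8 discs:
  disc 1: 370 = 370
  disc 2: 340 + 60 = 400
  disc 3: 340 = 340
  disc 4: 290 + 100 = 390
  disc 5: 260 = 260
  disc 6: 250 = 250
  disc 7: 240 = 240
  disc 8: 210 + 190 = 400
This matches the lower bound, so 8 is optimal.

8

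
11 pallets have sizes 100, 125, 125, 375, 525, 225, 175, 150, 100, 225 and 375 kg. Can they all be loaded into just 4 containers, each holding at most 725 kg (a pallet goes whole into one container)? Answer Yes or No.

A valid assignment using 4 containers:
  container 1: 525 + 175 = 700
  container 2: 375 + 225 + 125 = 725
  container 3: 375 + 225 + 125 = 725
  container 4: 150 + 100 + 100 = 350
Every load is within 725 kg, so 4 containers suffice.

Yes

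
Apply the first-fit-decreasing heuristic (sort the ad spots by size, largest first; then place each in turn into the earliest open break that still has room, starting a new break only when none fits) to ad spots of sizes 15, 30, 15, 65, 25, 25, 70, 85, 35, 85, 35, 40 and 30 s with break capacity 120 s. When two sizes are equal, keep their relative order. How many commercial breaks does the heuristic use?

Sorted descending: 85, 85, 70, 65, 40, 35, 35, 30, 30, 25, 25, 15, 15.
  85 → break 1 (new)  [load 85/120]
  85 → break 2 (new)  [load 85/120]
  70 → break 3 (new)  [load 70/120]
  65 → break 4 (new)  [load 65/120]
  40 → break 3  [load 110/120]
  35 → break 1  [load 120/120]
  35 → break 2  [load 120/120]
  30 → break 4  [load 95/120]
  30 → break 5 (new)  [load 30/120]
  25 → break 4  [load 120/120]
  25 → break 5  [load 55/120]
  15 → break 5  [load 70/120]
  15 → break 5  [load 85/120]
5 commercial breaks opened.

5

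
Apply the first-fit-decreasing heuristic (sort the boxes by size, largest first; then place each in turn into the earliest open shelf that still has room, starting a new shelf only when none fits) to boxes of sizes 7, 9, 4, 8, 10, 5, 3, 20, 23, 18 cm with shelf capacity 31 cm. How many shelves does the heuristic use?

4

Sorted descending: 23, 20, 18, 10, 9, 8, 7, 5, 4, 3.
  23 → shelf 1 (new)  [load 23/31]
  20 → shelf 2 (new)  [load 20/31]
  18 → shelf 3 (new)  [load 18/31]
  10 → shelf 2  [load 30/31]
  9 → shelf 3  [load 27/31]
  8 → shelf 1  [load 31/31]
  7 → shelf 4 (new)  [load 7/31]
  5 → shelf 4  [load 12/31]
  4 → shelf 3  [load 31/31]
  3 → shelf 4  [load 15/31]
4 shelves opened.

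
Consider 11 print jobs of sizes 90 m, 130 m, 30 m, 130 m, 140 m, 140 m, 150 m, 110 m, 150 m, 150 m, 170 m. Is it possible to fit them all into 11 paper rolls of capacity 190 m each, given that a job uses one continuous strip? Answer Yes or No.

A valid assignment using 10 paper rolls:
  roll 1: 170 = 170
  roll 2: 150 + 30 = 180
  roll 3: 150 = 150
  roll 4: 150 = 150
  roll 5: 140 = 140
  roll 6: 140 = 140
  roll 7: 130 = 130
  roll 8: 130 = 130
  roll 9: 110 = 110
  roll 10: 90 = 90
That uses only 10 ≤ 11, so 11 paper rolls are enough.

Yes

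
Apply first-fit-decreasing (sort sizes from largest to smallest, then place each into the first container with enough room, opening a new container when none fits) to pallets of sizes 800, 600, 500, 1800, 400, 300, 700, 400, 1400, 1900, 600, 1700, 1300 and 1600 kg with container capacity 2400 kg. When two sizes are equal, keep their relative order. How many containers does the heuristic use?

6

Sorted descending: 1900, 1800, 1700, 1600, 1400, 1300, 800, 700, 600, 600, 500, 400, 400, 300.
  1900 → container 1 (new)  [load 1900/2400]
  1800 → container 2 (new)  [load 1800/2400]
  1700 → container 3 (new)  [load 1700/2400]
  1600 → container 4 (new)  [load 1600/2400]
  1400 → container 5 (new)  [load 1400/2400]
  1300 → container 6 (new)  [load 1300/2400]
  800 → container 4  [load 2400/2400]
  700 → container 3  [load 2400/2400]
  600 → container 2  [load 2400/2400]
  600 → container 5  [load 2000/2400]
  500 → container 1  [load 2400/2400]
  400 → container 5  [load 2400/2400]
  400 → container 6  [load 1700/2400]
  300 → container 6  [load 2000/2400]
6 containers opened.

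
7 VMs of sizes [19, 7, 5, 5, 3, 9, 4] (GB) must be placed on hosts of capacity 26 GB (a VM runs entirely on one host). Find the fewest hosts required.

2

Total = 19 + 9 + 7 + 5 + 5 + 4 + 3 = 52 GB.
Lower bound: ⌈52/26⌉ = 2 hosts.
A packing using 2 hosts:
  host 1: 19 + 7 = 26
  host 2: 9 + 5 + 5 + 4 + 3 = 26
This matches the lower bound, so 2 is optimal.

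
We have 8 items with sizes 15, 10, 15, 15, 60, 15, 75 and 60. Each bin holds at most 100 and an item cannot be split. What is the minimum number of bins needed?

Total = 75 + 60 + 60 + 15 + 15 + 15 + 15 + 10 = 265.
Lower bound: ⌈265/100⌉ = 3 bins.
A packing using 3 bins:
  bin 1: 75 + 15 + 10 = 100
  bin 2: 60 + 15 + 15 = 90
  bin 3: 60 + 15 = 75
This matches the lower bound, so 3 is optimal.

3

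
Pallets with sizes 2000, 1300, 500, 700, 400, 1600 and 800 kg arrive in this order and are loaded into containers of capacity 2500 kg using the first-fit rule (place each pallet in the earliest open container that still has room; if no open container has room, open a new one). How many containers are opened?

3

  2000 → container 1 (new)  [load 2000/2500]
  1300 → container 2 (new)  [load 1300/2500]
  500 → container 1  [load 2500/2500]
  700 → container 2  [load 2000/2500]
  400 → container 2  [load 2400/2500]
  1600 → container 3 (new)  [load 1600/2500]
  800 → container 3  [load 2400/2500]
3 containers opened.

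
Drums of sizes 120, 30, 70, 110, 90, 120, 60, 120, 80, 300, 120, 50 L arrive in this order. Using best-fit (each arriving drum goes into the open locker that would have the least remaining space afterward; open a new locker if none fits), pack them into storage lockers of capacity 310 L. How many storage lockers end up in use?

5

  120 → locker 1 (new)  [load 120/310]
  30 → locker 1  [load 150/310]
  70 → locker 1  [load 220/310]
  110 → locker 2 (new)  [load 110/310]
  90 → locker 1  [load 310/310]
  120 → locker 2  [load 230/310]
  60 → locker 2  [load 290/310]
  120 → locker 3 (new)  [load 120/310]
  80 → locker 3  [load 200/310]
  300 → locker 4 (new)  [load 300/310]
  120 → locker 5 (new)  [load 120/310]
  50 → locker 3  [load 250/310]
5 storage lockers opened.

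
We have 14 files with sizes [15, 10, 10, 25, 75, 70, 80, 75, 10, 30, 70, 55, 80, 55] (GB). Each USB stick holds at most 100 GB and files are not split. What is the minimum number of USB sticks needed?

Total = 80 + 80 + 75 + 75 + 70 + 70 + 55 + 55 + 30 + 25 + 15 + 10 + 10 + 10 = 660 GB.
Lower bound: ⌈660/100⌉ = 7 USB sticks.
Also, 8 files each exceed 50 GB, and no two of those can share a USB stick, so at least 8 USB sticks are needed.
A packing using 8 USB sticks:
  USB stick 1: 80 + 15 = 95
  USB stick 2: 80 + 10 + 10 = 100
  USB stick 3: 75 + 25 = 100
  USB stick 4: 75 + 10 = 85
  USB stick 5: 70 + 30 = 100
  USB stick 6: 70 = 70
  USB stick 7: 55 = 55
  USB stick 8: 55 = 55
This matches the lower bound, so 8 is optimal.

8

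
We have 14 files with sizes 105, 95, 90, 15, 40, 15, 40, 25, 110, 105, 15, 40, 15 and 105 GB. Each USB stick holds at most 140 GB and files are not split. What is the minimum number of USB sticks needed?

7

Total = 110 + 105 + 105 + 105 + 95 + 90 + 40 + 40 + 40 + 25 + 15 + 15 + 15 + 15 = 815 GB.
Lower bound: ⌈815/140⌉ = 6 USB sticks.
A packing using 7 USB sticks:
  USB stick 1: 110 + 25 = 135
  USB stick 2: 105 + 15 + 15 = 135
  USB stick 3: 105 + 15 + 15 = 135
  USB stick 4: 105 = 105
  USB stick 5: 95 + 40 = 135
  USB stick 6: 90 + 40 = 130
  USB stick 7: 40 = 40
No arrangement into 6 USB sticks stays within capacity, so 7 is optimal.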